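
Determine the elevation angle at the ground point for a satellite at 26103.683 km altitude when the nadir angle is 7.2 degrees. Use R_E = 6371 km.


r = R_E + alt = 32474.6830 km
Law of sines in the satellite / Earth-center / ground-point triangle:
  sin(nadir)/R_E = sin(90 + el)/r  =>  cos(el) = (r/R_E)*sin(nadir)
cos(el) = (32474.6830 / 6371.0000) * sin(7.2 deg) = 0.6388569
el = arccos(0.6388569) = 50.2934 deg
(Earth-central angle = 90 - nadir - el = 32.5066 deg)

50.2934 degrees


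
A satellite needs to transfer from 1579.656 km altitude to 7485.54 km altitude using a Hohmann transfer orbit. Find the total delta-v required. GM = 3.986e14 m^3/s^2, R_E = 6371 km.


r1 = 7950.6560 km = 7.950656e+06 m
r2 = 13856.5400 km = 1.385654e+07 m
dv1 = sqrt(mu/r1)*(sqrt(2*r2/(r1+r2)) - 1) = 901.4091 m/s
dv2 = sqrt(mu/r2)*(1 - sqrt(2*r1/(r1+r2))) = 783.4939 m/s
total dv = |dv1| + |dv2| = 901.4091 + 783.4939 = 1684.9030 m/s = 1.6849 km/s

1.6849 km/s


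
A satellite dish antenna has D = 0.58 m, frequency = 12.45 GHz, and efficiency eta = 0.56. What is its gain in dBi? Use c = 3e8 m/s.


lambda = c/f = 3e8 / 1.245e+10 = 0.02409639 m
G = eta*(pi*D/lambda)^2 = 0.56*(pi*0.58/0.02409639)^2
G = 3202.1373 (linear)
G = 10*log10(3202.1373) = 35.0544 dBi

35.0544 dBi


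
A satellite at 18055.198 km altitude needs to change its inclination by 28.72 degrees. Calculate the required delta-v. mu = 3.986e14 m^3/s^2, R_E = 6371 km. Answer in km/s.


r = 24426.1980 km = 2.4426198e+07 m
V = sqrt(mu/r) = 4039.6218 m/s
di = 28.72 deg = 0.5012586 rad
dV = 2*V*sin(di/2) = 2*4039.6218*sin(0.2506293)
dV = 2003.7625 m/s = 2.0038 km/s

2.0038 km/s


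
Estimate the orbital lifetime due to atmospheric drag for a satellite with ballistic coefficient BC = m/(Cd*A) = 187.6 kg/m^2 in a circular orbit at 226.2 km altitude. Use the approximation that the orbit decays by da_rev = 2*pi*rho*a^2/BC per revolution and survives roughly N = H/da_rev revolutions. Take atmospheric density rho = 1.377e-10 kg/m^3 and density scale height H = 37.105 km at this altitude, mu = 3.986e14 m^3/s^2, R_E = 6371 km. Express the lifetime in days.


a = R_E + alt = 6597.2000 km = 6.5972e+06 m
da_rev = 2*pi*rho*a^2/BC = 2*pi*1.377e-10*(6.5972e+06)^2/187.6 = 200.724449 m per revolution
N = H/da_rev = 37105.0000 m / 200.724449 m = 184.8554 revolutions
P = 2*pi*sqrt(a^3/mu) = 5332.7435 s
lifetime = N*P = 184.8554 * 5332.7435 = 985786.4796 s = 11.4096 days

11.4096 days


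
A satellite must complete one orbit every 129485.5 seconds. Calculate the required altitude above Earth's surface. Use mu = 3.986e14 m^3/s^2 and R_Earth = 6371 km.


T = 129485.5 s
r = (mu*T^2/(4*pi^2))^(1/3) = (3.986e14 * 129485.5^2 / (4*pi^2))^(1/3)
r = 5.5318867e+07 m = 55318.8672 km
alt = r - R_E = 55318.8672 - 6371 = 48947.8672 km

48947.8672 km


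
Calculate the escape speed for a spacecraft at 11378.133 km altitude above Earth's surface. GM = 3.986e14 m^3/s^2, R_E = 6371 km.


r = 6371.0 + 11378.133 = 17749.1330 km = 1.7749133e+07 m
v_esc = sqrt(2*mu/r) = sqrt(2*3.986e14 / 1.7749133e+07)
v_esc = 6701.8557 m/s = 6.7019 km/s

6.7019 km/s


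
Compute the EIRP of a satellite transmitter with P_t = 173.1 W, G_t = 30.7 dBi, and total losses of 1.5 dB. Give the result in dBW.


Pt = 173.1 W = 22.3830 dBW
EIRP = Pt_dBW + Gt - losses = 22.3830 + 30.7 - 1.5 = 51.5830 dBW

51.5830 dBW


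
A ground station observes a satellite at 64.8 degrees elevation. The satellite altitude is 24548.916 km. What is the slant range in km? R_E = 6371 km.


h = 24548.916 km, el = 64.8 deg
d = -R_E*sin(el) + sqrt((R_E*sin(el))^2 + 2*R_E*h + h^2)
d = -6371.0000*sin(1.1310) + sqrt((6371.0000*0.9048271)^2 + 2*6371.0000*24548.916 + 24548.916^2)
d = 25036.0415 km

25036.0415 km


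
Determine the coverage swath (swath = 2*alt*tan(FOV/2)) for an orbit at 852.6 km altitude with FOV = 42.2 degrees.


FOV = 42.2 deg = 0.7365289 rad
swath = 2 * alt * tan(FOV/2) = 2 * 852.6 * tan(0.3682645)
swath = 2 * 852.6 * 0.3858679
swath = 657.9819 km

657.9819 km


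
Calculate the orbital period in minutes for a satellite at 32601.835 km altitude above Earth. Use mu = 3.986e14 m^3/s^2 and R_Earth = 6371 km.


r = 38972.8350 km = 3.8972835e+07 m
T = 2*pi*sqrt(r^3/mu) = 2*pi*sqrt(5.9195132e+22 / 3.986e14)
T = 76569.2194 s = 1276.1537 min

1276.1537 minutes


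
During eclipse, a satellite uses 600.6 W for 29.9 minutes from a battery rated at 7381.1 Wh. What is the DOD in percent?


E_used = P * t / 60 = 600.6 * 29.9 / 60 = 299.2990 Wh
DOD = E_used / E_total * 100 = 299.2990 / 7381.1 * 100
DOD = 4.0549 %

4.0549 %


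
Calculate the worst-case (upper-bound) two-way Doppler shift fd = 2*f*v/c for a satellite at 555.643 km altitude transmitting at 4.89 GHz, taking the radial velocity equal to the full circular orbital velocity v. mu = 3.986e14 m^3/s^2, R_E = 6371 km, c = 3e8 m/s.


r = 6.926643e+06 m
v = sqrt(mu/r) = 7585.9023 m/s (worst-case radial velocity)
f = 4.89 GHz = 4.89e+09 Hz
fd = 2*f*v/c = 2*4.89e+09*7585.9023/3.0e+08
fd = 247300.4149 Hz

247300.4149 Hz


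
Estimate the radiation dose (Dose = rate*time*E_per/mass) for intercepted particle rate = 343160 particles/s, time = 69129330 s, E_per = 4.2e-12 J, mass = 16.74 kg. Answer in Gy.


Total energy deposited = rate * time * E_per
  = 343160 * 69129330 * 4.2e-12 = 99.6342 J
Dose = E_total / mass = 99.6342 / 16.74
Dose = 5.9519 Gy

5.9519 Gy


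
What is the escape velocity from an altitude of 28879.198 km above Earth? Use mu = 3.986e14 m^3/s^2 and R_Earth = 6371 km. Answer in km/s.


r = 6371.0 + 28879.198 = 35250.1980 km = 3.5250198e+07 m
v_esc = sqrt(2*mu/r) = sqrt(2*3.986e14 / 3.5250198e+07)
v_esc = 4755.5731 m/s = 4.7556 km/s

4.7556 km/s


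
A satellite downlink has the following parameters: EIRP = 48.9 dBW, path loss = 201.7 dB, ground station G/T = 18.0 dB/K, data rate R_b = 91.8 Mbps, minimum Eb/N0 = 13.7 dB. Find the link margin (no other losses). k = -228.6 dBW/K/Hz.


C/N0 = EIRP - FSPL + G/T - k = 48.9 - 201.7 + 18.0 - (-228.6)
C/N0 = 93.8000 dB-Hz
R_b = 91.8 Mbps = 9.18e+07 bps -> 10*log10(R_b) = 79.6284 dB-Hz
Eb/N0 = C/N0 - 10*log10(R_b) = 93.8000 - 79.6284 = 14.1716 dB
Margin = Eb/N0 - Eb/N0_req = 14.1716 - 13.7 = 0.4715732 dB (link closes)

0.4716 dB


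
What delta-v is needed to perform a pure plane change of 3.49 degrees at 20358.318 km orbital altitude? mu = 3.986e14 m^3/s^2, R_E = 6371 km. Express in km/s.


r = 26729.3180 km = 2.6729318e+07 m
V = sqrt(mu/r) = 3861.6660 m/s
di = 3.49 deg = 0.06091199 rad
dV = 2*V*sin(di/2) = 2*3861.6660*sin(0.030456)
dV = 235.1854 m/s = 0.2351854 km/s

0.2352 km/s


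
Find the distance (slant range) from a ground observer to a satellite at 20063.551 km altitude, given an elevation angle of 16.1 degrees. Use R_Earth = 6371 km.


h = 20063.551 km, el = 16.1 deg
d = -R_E*sin(el) + sqrt((R_E*sin(el))^2 + 2*R_E*h + h^2)
d = -6371.0000*sin(0.280998) + sqrt((6371.0000*0.2773147)^2 + 2*6371.0000*20063.551 + 20063.551^2)
d = 23949.3192 km

23949.3192 km


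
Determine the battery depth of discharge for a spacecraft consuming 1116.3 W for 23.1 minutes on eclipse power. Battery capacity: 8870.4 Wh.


E_used = P * t / 60 = 1116.3 * 23.1 / 60 = 429.7755 Wh
DOD = E_used / E_total * 100 = 429.7755 / 8870.4 * 100
DOD = 4.8451 %

4.8451 %


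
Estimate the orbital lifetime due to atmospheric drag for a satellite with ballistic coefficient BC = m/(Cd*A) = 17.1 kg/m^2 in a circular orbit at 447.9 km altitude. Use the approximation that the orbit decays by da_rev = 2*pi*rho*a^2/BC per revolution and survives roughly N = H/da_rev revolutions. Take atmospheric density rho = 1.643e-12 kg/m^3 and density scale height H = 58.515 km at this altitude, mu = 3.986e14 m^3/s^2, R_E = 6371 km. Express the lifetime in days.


a = R_E + alt = 6818.9000 km = 6.8189e+06 m
da_rev = 2*pi*rho*a^2/BC = 2*pi*1.643e-12*(6.8189e+06)^2/17.1 = 28.070488 m per revolution
N = H/da_rev = 58515.0000 m / 28.070488 m = 2084.5737 revolutions
P = 2*pi*sqrt(a^3/mu) = 5603.8010 s
lifetime = N*P = 2084.5737 * 5603.8010 = 1.1681536e+07 s = 135.2030 days

135.2030 days


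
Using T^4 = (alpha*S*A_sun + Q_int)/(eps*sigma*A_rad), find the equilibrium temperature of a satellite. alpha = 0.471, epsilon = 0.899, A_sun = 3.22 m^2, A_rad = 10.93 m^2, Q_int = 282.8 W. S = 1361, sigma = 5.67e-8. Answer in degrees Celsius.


Numerator = alpha*S*A_sun + Q_int = 0.471*1361*3.22 + 282.8 = 2346.9198 W
Denominator = eps*sigma*A_rad = 0.899*5.67e-8*10.93 = 5.5713817e-07 W/K^4
T^4 = 4.2124556e+09 K^4
T = 254.7615 K = -18.3885 C

-18.3885 degrees Celsius


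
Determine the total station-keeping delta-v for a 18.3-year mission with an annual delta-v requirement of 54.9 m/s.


dV = rate * years = 54.9 * 18.3
dV = 1004.6700 m/s

1004.6700 m/s


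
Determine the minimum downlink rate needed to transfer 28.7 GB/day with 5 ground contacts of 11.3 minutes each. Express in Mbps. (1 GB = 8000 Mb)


total contact time = 5 * 11.3 * 60 = 3390.0000 s
data = 28.7 GB = 229600.0000 Mb
rate = 229600.0000 / 3390.0000 = 67.7286 Mbps

67.7286 Mbps


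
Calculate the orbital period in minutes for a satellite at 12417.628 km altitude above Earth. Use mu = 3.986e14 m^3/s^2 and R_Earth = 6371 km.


r = 18788.6280 km = 1.8788628e+07 m
T = 2*pi*sqrt(r^3/mu) = 2*pi*sqrt(6.6326213e+21 / 3.986e14)
T = 25630.3079 s = 427.1718 min

427.1718 minutes


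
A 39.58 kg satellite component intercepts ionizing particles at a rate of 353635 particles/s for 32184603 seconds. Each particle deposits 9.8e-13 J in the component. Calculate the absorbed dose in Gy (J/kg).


Total energy deposited = rate * time * E_per
  = 353635 * 32184603 * 9.8e-13 = 11.1540 J
Dose = E_total / mass = 11.1540 / 39.58
Dose = 0.2818082 Gy

0.2818 Gy


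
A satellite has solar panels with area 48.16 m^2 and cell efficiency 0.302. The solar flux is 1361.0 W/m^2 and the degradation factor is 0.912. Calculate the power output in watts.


P = area * eta * S * degradation
P = 48.16 * 0.302 * 1361.0 * 0.912
P = 18052.8754 W

18052.8754 W


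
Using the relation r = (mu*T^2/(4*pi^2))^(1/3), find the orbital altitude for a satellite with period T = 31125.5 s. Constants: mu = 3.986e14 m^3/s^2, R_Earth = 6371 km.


T = 31125.5 s
r = (mu*T^2/(4*pi^2))^(1/3) = (3.986e14 * 31125.5^2 / (4*pi^2))^(1/3)
r = 2.1386354e+07 m = 21386.3536 km
alt = r - R_E = 21386.3536 - 6371 = 15015.3536 km

15015.3536 km


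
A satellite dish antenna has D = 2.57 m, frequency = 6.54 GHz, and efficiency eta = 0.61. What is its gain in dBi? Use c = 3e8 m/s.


lambda = c/f = 3e8 / 6.54e+09 = 0.04587156 m
G = eta*(pi*D/lambda)^2 = 0.61*(pi*2.57/0.04587156)^2
G = 18897.6941 (linear)
G = 10*log10(18897.6941) = 42.7641 dBi

42.7641 dBi


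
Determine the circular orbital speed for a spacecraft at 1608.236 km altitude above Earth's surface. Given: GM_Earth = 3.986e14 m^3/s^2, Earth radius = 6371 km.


r = R_E + alt = 6371.0 + 1608.236 = 7979.2360 km = 7.979236e+06 m
v = sqrt(mu/r) = sqrt(3.986e14 / 7.979236e+06) = 7067.8609 m/s = 7.0679 km/s

7.0679 km/s


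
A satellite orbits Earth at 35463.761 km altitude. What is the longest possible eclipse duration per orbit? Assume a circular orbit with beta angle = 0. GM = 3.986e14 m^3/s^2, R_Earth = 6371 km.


r = 41834.7610 km
T = 1419.2729 min
Eclipse fraction = arcsin(R_E/r)/pi = arcsin(6371.0000/41834.7610)/pi
= arcsin(0.1522896)/pi = 0.04866465
Eclipse duration = 0.04866465 * 1419.2729 = 69.0684 min

69.0684 minutes


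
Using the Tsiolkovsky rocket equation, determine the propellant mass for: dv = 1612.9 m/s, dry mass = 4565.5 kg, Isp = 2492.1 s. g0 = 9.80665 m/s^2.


ve = Isp * g0 = 2492.1 * 9.80665 = 24439.152465 m/s
mass ratio = exp(dv/ve) = exp(1612.9/24439.152465) = 1.06822304
m_prop = m_dry * (mr - 1) = 4565.5 * (1.06822304 - 1)
m_prop = 311.4723 kg

311.4723 kg


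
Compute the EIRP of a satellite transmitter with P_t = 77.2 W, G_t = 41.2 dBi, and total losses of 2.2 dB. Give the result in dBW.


Pt = 77.2 W = 18.8762 dBW
EIRP = Pt_dBW + Gt - losses = 18.8762 + 41.2 - 2.2 = 57.8762 dBW

57.8762 dBW


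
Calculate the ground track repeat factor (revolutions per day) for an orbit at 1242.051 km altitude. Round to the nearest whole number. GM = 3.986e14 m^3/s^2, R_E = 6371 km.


r = 7.613051e+06 m
T = 2*pi*sqrt(r^3/mu) = 6610.7286 s = 110.1788 min
revs/day = 1440 / 110.1788 = 13.0697
Rounded: 13 revolutions per day

13 revolutions per day


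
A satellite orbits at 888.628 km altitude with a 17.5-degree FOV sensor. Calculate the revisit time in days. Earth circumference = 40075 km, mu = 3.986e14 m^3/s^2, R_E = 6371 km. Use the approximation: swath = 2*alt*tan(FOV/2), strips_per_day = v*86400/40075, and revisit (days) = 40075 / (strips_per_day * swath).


swath = 2*888.628*tan(0.1527163) = 273.5459 km
v = sqrt(mu/r) = 7409.8849 m/s = 7.4099 km/s
strips/day = v*86400/40075 = 7.4099*86400/40075 = 15.9754
coverage/day = strips * swath = 15.9754 * 273.5459 = 4370.0039 km
revisit = 40075 / 4370.0039 = 9.1705 days

9.1705 days


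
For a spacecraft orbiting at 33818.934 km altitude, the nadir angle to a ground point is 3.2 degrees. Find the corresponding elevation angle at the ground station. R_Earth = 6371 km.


r = R_E + alt = 40189.9340 km
Law of sines in the satellite / Earth-center / ground-point triangle:
  sin(nadir)/R_E = sin(90 + el)/r  =>  cos(el) = (r/R_E)*sin(nadir)
cos(el) = (40189.9340 / 6371.0000) * sin(3.2 deg) = 0.3521367
el = arccos(0.3521367) = 69.3819 deg
(Earth-central angle = 90 - nadir - el = 17.4181 deg)

69.3819 degrees


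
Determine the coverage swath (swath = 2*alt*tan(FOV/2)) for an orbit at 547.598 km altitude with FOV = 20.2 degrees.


FOV = 20.2 deg = 0.3525565 rad
swath = 2 * alt * tan(FOV/2) = 2 * 547.598 * tan(0.1762783)
swath = 2 * 547.598 * 0.1781271
swath = 195.0841 km

195.0841 km


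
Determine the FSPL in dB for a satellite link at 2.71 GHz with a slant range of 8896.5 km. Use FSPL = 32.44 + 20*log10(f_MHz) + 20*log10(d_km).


f = 2.71 GHz = 2710.0000 MHz
d = 8896.5 km
FSPL = 32.44 + 20*log10(2710.0000) + 20*log10(8896.5)
FSPL = 32.44 + 68.6594 + 78.9844
FSPL = 180.0838 dB

180.0838 dB


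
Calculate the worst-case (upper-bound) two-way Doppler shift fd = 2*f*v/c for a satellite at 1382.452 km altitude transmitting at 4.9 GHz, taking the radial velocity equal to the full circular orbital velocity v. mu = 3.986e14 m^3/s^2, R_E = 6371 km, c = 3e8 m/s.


r = 7.753452e+06 m
v = sqrt(mu/r) = 7170.0320 m/s (worst-case radial velocity)
f = 4.9 GHz = 4.9e+09 Hz
fd = 2*f*v/c = 2*4.9e+09*7170.0320/3.0e+08
fd = 234221.0464 Hz

234221.0464 Hz


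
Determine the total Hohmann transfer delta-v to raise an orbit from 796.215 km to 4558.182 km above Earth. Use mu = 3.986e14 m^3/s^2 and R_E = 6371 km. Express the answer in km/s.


r1 = 7167.2150 km = 7.167215e+06 m
r2 = 10929.1820 km = 1.0929182e+07 m
dv1 = sqrt(mu/r1)*(sqrt(2*r2/(r1+r2)) - 1) = 738.5773 m/s
dv2 = sqrt(mu/r2)*(1 - sqrt(2*r1/(r1+r2))) = 664.2536 m/s
total dv = |dv1| + |dv2| = 738.5773 + 664.2536 = 1402.8309 m/s = 1.4028 km/s

1.4028 km/s


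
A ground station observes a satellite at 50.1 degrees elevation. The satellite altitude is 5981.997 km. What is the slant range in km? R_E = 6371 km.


h = 5981.997 km, el = 50.1 deg
d = -R_E*sin(el) + sqrt((R_E*sin(el))^2 + 2*R_E*h + h^2)
d = -6371.0000*sin(0.87441) + sqrt((6371.0000*0.7671652)^2 + 2*6371.0000*5981.997 + 5981.997^2)
d = 6769.8184 km

6769.8184 km


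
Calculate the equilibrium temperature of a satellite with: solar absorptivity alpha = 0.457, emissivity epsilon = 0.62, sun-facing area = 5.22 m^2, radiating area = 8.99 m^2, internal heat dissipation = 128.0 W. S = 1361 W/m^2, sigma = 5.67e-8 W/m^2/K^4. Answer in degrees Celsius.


Numerator = alpha*S*A_sun + Q_int = 0.457*1361*5.22 + 128.0 = 3374.7199 W
Denominator = eps*sigma*A_rad = 0.62*5.67e-8*8.99 = 3.1603446e-07 W/K^4
T^4 = 1.0678329e+10 K^4
T = 321.4592 K = 48.3092 C

48.3092 degrees Celsius


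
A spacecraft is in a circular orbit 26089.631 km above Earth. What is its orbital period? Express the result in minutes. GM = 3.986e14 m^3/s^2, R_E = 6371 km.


r = 32460.6310 km = 3.2460631e+07 m
T = 2*pi*sqrt(r^3/mu) = 2*pi*sqrt(3.4203526e+22 / 3.986e14)
T = 58203.1725 s = 970.0529 min

970.0529 minutes


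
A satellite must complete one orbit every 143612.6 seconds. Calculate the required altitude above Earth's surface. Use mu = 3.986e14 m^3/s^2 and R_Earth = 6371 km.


T = 143612.6 s
r = (mu*T^2/(4*pi^2))^(1/3) = (3.986e14 * 143612.6^2 / (4*pi^2))^(1/3)
r = 5.9272632e+07 m = 59272.6324 km
alt = r - R_E = 59272.6324 - 6371 = 52901.6324 km

52901.6324 km


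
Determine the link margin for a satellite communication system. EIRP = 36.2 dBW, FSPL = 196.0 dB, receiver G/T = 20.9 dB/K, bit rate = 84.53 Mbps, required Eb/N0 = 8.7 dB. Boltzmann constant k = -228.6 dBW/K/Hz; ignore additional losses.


C/N0 = EIRP - FSPL + G/T - k = 36.2 - 196.0 + 20.9 - (-228.6)
C/N0 = 89.7000 dB-Hz
R_b = 84.53 Mbps = 8.453e+07 bps -> 10*log10(R_b) = 79.2701 dB-Hz
Eb/N0 = C/N0 - 10*log10(R_b) = 89.7000 - 79.2701 = 10.4299 dB
Margin = Eb/N0 - Eb/N0_req = 10.4299 - 8.7 = 1.7299 dB (link closes)

1.7299 dB


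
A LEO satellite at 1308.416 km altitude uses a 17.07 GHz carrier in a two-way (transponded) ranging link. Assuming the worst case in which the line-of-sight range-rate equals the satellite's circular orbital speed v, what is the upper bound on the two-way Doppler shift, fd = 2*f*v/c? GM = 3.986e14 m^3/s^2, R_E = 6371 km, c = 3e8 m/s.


r = 7.679416e+06 m
v = sqrt(mu/r) = 7204.5117 m/s (worst-case radial velocity)
f = 17.07 GHz = 1.707e+10 Hz
fd = 2*f*v/c = 2*1.707e+10*7204.5117/3.0e+08
fd = 819873.4297 Hz

819873.4297 Hz


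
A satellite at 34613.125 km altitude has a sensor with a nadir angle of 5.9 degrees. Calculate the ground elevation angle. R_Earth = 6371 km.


r = R_E + alt = 40984.1250 km
Law of sines in the satellite / Earth-center / ground-point triangle:
  sin(nadir)/R_E = sin(90 + el)/r  =>  cos(el) = (r/R_E)*sin(nadir)
cos(el) = (40984.1250 / 6371.0000) * sin(5.9 deg) = 0.661256
el = arccos(0.661256) = 48.6043 deg
(Earth-central angle = 90 - nadir - el = 35.4957 deg)

48.6043 degrees


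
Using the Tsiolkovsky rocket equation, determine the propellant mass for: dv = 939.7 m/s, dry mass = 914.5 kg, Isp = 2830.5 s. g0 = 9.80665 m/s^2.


ve = Isp * g0 = 2830.5 * 9.80665 = 27757.722825 m/s
mass ratio = exp(dv/ve) = exp(939.7/27757.722825) = 1.03443320
m_prop = m_dry * (mr - 1) = 914.5 * (1.03443320 - 1)
m_prop = 31.4892 kg

31.4892 kg


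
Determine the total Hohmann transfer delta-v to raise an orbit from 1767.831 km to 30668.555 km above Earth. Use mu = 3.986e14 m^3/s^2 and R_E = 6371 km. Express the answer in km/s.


r1 = 8138.8310 km = 8.138831e+06 m
r2 = 37039.5550 km = 3.7039555e+07 m
dv1 = sqrt(mu/r1)*(sqrt(2*r2/(r1+r2)) - 1) = 1963.0615 m/s
dv2 = sqrt(mu/r2)*(1 - sqrt(2*r1/(r1+r2))) = 1311.3738 m/s
total dv = |dv1| + |dv2| = 1963.0615 + 1311.3738 = 3274.4354 m/s = 3.2744 km/s

3.2744 km/s


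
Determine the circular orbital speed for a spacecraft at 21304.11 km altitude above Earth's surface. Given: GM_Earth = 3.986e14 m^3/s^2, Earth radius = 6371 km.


r = R_E + alt = 6371.0 + 21304.11 = 27675.1100 km = 2.767511e+07 m
v = sqrt(mu/r) = sqrt(3.986e14 / 2.767511e+07) = 3795.1065 m/s = 3.7951 km/s

3.7951 km/s


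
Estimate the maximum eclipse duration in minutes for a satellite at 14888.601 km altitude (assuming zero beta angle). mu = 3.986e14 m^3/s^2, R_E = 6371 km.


r = 21259.6010 km
T = 514.1533 min
Eclipse fraction = arcsin(R_E/r)/pi = arcsin(6371.0000/21259.6010)/pi
= arcsin(0.2996764)/pi = 0.0968787
Eclipse duration = 0.0968787 * 514.1533 = 49.8105 min

49.8105 minutes


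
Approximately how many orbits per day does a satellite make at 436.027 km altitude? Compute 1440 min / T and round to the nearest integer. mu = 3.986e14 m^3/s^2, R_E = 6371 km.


r = 6.807027e+06 m
T = 2*pi*sqrt(r^3/mu) = 5589.1714 s = 93.1529 min
revs/day = 1440 / 93.1529 = 15.4585
Rounded: 15 revolutions per day

15 revolutions per day


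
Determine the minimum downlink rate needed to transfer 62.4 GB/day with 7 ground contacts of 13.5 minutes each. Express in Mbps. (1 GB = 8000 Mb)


total contact time = 7 * 13.5 * 60 = 5670.0000 s
data = 62.4 GB = 499200.0000 Mb
rate = 499200.0000 / 5670.0000 = 88.0423 Mbps

88.0423 Mbps


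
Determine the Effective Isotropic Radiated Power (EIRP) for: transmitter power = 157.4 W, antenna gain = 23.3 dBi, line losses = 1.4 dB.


Pt = 157.4 W = 21.9700 dBW
EIRP = Pt_dBW + Gt - losses = 21.9700 + 23.3 - 1.4 = 43.8700 dBW

43.8700 dBW


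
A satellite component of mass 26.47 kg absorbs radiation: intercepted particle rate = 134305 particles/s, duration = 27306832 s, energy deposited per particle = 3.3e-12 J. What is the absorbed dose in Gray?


Total energy deposited = rate * time * E_per
  = 134305 * 27306832 * 3.3e-12 = 12.1026 J
Dose = E_total / mass = 12.1026 / 26.47
Dose = 0.4572182 Gy

0.4572 Gy


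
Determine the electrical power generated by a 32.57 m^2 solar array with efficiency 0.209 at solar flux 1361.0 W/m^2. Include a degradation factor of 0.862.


P = area * eta * S * degradation
P = 32.57 * 0.209 * 1361.0 * 0.862
P = 7986.0024 W

7986.0024 W


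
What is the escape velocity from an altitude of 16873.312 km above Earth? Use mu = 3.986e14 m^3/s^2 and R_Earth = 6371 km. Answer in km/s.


r = 6371.0 + 16873.312 = 23244.3120 km = 2.3244312e+07 m
v_esc = sqrt(2*mu/r) = sqrt(2*3.986e14 / 2.3244312e+07)
v_esc = 5856.3267 m/s = 5.8563 km/s

5.8563 km/s


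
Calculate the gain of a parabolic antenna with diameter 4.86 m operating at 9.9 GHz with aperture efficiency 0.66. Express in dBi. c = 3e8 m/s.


lambda = c/f = 3e8 / 9.9e+09 = 0.03030303 m
G = eta*(pi*D/lambda)^2 = 0.66*(pi*4.86/0.03030303)^2
G = 167549.8715 (linear)
G = 10*log10(167549.8715) = 52.2414 dBi

52.2414 dBi


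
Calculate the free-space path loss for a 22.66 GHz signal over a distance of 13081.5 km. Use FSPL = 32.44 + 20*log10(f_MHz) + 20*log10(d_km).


f = 22.66 GHz = 22660.0000 MHz
d = 13081.5 km
FSPL = 32.44 + 20*log10(22660.0000) + 20*log10(13081.5)
FSPL = 32.44 + 87.1052 + 82.3332
FSPL = 201.8783 dB

201.8783 dB


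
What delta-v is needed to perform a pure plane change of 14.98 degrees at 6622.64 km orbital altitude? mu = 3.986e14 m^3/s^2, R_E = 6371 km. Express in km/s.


r = 12993.6400 km = 1.299364e+07 m
V = sqrt(mu/r) = 5538.6412 m/s
di = 14.98 deg = 0.2614503 rad
dV = 2*V*sin(di/2) = 2*5538.6412*sin(0.1307252)
dV = 1443.9587 m/s = 1.4440 km/s

1.4440 km/s


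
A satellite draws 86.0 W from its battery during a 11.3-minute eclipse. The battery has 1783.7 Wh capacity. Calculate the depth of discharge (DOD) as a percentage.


E_used = P * t / 60 = 86.0 * 11.3 / 60 = 16.1967 Wh
DOD = E_used / E_total * 100 = 16.1967 / 1783.7 * 100
DOD = 0.9080376 %

0.9080 %


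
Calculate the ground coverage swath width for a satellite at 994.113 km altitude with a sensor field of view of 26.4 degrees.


FOV = 26.4 deg = 0.4607669 rad
swath = 2 * alt * tan(FOV/2) = 2 * 994.113 * tan(0.2303835)
swath = 2 * 994.113 * 0.2345479
swath = 466.3342 km

466.3342 km


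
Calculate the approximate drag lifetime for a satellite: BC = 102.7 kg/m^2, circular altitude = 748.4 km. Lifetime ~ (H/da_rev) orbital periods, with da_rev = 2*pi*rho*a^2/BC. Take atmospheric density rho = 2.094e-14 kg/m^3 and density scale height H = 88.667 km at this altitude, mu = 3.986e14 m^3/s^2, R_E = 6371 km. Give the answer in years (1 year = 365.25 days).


a = R_E + alt = 7119.4000 km = 7.1194e+06 m
da_rev = 2*pi*rho*a^2/BC = 2*pi*2.094e-14*(7.1194e+06)^2/102.7 = 0.0649341097 m per revolution
N = H/da_rev = 88667.0000 m / 0.0649341097 m = 1.3654919e+06 revolutions
P = 2*pi*sqrt(a^3/mu) = 5978.2808 s
lifetime = N*P = 1.3654919e+06 * 5978.2808 = 8.163294e+09 s = 94482.5692 days
years = 94482.5692 / 365.25 = 258.6792 years

258.6792 years


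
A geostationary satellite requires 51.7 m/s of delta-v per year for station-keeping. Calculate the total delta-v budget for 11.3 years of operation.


dV = rate * years = 51.7 * 11.3
dV = 584.2100 m/s

584.2100 m/s


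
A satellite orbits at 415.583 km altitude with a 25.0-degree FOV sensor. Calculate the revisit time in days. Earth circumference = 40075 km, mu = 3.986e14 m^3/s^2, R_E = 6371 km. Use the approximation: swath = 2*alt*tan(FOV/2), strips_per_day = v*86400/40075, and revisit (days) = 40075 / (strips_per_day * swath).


swath = 2*415.583*tan(0.2181662) = 184.2651 km
v = sqrt(mu/r) = 7663.7806 m/s = 7.6638 km/s
strips/day = v*86400/40075 = 7.6638*86400/40075 = 16.5228
coverage/day = strips * swath = 16.5228 * 184.2651 = 3044.5722 km
revisit = 40075 / 3044.5722 = 13.1628 days

13.1628 days


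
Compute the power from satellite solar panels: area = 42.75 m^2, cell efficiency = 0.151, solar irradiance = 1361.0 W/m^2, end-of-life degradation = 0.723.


P = area * eta * S * degradation
P = 42.75 * 0.151 * 1361.0 * 0.723
P = 6351.9854 W

6351.9854 W


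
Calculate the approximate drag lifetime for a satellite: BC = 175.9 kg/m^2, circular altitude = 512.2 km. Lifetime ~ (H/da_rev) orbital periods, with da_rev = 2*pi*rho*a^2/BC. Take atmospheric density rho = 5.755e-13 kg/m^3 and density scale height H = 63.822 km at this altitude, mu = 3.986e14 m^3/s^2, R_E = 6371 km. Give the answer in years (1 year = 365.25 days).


a = R_E + alt = 6883.2000 km = 6.8832e+06 m
da_rev = 2*pi*rho*a^2/BC = 2*pi*5.755e-13*(6.8832e+06)^2/175.9 = 0.973957787 m per revolution
N = H/da_rev = 63822.0000 m / 0.973957787 m = 65528.5073 revolutions
P = 2*pi*sqrt(a^3/mu) = 5683.2506 s
lifetime = N*P = 65528.5073 * 5683.2506 = 3.7241493e+08 s = 4310.3579 days
years = 4310.3579 / 365.25 = 11.8011 years

11.8011 years


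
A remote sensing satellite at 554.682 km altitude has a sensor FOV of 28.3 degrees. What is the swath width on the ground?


FOV = 28.3 deg = 0.4939282 rad
swath = 2 * alt * tan(FOV/2) = 2 * 554.682 * tan(0.2469641)
swath = 2 * 554.682 * 0.2521106
swath = 279.6824 km

279.6824 km


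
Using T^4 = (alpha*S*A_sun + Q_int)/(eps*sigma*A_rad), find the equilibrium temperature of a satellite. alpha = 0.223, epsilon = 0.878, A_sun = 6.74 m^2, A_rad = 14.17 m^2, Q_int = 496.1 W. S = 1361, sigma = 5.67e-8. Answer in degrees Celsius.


Numerator = alpha*S*A_sun + Q_int = 0.223*1361*6.74 + 496.1 = 2541.7102 W
Denominator = eps*sigma*A_rad = 0.878*5.67e-8*14.17 = 7.0541944e-07 W/K^4
T^4 = 3.603119e+09 K^4
T = 245.0020 K = -28.1480 C

-28.1480 degrees Celsius


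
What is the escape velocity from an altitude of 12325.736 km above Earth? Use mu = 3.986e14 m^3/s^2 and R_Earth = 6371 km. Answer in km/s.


r = 6371.0 + 12325.736 = 18696.7360 km = 1.8696736e+07 m
v_esc = sqrt(2*mu/r) = sqrt(2*3.986e14 / 1.8696736e+07)
v_esc = 6529.8130 m/s = 6.5298 km/s

6.5298 km/s


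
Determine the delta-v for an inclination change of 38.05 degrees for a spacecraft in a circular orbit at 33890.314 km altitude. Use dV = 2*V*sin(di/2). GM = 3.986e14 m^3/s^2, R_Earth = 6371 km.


r = 40261.3140 km = 4.0261314e+07 m
V = sqrt(mu/r) = 3146.4778 m/s
di = 38.05 deg = 0.6640978 rad
dV = 2*V*sin(di/2) = 2*3146.4778*sin(0.3320489)
dV = 2051.3820 m/s = 2.0514 km/s

2.0514 km/s


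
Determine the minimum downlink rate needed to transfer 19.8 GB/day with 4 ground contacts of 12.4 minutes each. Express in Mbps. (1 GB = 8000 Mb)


total contact time = 4 * 12.4 * 60 = 2976.0000 s
data = 19.8 GB = 158400.0000 Mb
rate = 158400.0000 / 2976.0000 = 53.2258 Mbps

53.2258 Mbps


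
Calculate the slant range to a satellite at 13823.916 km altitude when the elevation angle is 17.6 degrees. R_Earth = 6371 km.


h = 13823.916 km, el = 17.6 deg
d = -R_E*sin(el) + sqrt((R_E*sin(el))^2 + 2*R_E*h + h^2)
d = -6371.0000*sin(0.3071779) + sqrt((6371.0000*0.3023699)^2 + 2*6371.0000*13823.916 + 13823.916^2)
d = 17333.8196 km

17333.8196 km


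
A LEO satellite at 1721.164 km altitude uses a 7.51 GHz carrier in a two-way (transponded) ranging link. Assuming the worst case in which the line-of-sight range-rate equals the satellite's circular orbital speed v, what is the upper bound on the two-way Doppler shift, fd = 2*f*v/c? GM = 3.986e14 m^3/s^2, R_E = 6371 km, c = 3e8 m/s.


r = 8.092164e+06 m
v = sqrt(mu/r) = 7018.3708 m/s (worst-case radial velocity)
f = 7.51 GHz = 7.51e+09 Hz
fd = 2*f*v/c = 2*7.51e+09*7018.3708/3.0e+08
fd = 351386.4312 Hz

351386.4312 Hz


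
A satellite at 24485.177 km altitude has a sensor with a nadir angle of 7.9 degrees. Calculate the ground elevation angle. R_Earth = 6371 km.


r = R_E + alt = 30856.1770 km
Law of sines in the satellite / Earth-center / ground-point triangle:
  sin(nadir)/R_E = sin(90 + el)/r  =>  cos(el) = (r/R_E)*sin(nadir)
cos(el) = (30856.1770 / 6371.0000) * sin(7.9 deg) = 0.6656747
el = arccos(0.6656747) = 48.2659 deg
(Earth-central angle = 90 - nadir - el = 33.8341 deg)

48.2659 degrees


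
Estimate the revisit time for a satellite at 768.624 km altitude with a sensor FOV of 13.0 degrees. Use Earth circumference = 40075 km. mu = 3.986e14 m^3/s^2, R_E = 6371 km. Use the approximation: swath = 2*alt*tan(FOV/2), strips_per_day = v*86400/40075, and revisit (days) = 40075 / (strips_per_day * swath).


swath = 2*768.624*tan(0.1134464) = 175.1473 km
v = sqrt(mu/r) = 7471.8987 m/s = 7.4719 km/s
strips/day = v*86400/40075 = 7.4719*86400/40075 = 16.1091
coverage/day = strips * swath = 16.1091 * 175.1473 = 2821.4646 km
revisit = 40075 / 2821.4646 = 14.2036 days

14.2036 days


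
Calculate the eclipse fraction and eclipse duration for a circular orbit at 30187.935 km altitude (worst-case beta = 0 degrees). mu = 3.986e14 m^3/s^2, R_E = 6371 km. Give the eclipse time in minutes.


r = 36558.9350 km
T = 1159.4453 min
Eclipse fraction = arcsin(R_E/r)/pi = arcsin(6371.0000/36558.9350)/pi
= arcsin(0.1742666)/pi = 0.05575544
Eclipse duration = 0.05575544 * 1159.4453 = 64.6454 min

64.6454 minutes


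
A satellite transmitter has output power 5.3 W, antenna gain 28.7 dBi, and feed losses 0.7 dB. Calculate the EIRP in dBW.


Pt = 5.3 W = 7.2428 dBW
EIRP = Pt_dBW + Gt - losses = 7.2428 + 28.7 - 0.7 = 35.2428 dBW

35.2428 dBW


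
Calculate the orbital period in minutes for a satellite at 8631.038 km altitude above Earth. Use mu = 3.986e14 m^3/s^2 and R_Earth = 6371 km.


r = 15002.0380 km = 1.5002038e+07 m
T = 2*pi*sqrt(r^3/mu) = 2*pi*sqrt(3.3763758e+21 / 3.986e14)
T = 18286.7536 s = 304.7792 min

304.7792 minutes


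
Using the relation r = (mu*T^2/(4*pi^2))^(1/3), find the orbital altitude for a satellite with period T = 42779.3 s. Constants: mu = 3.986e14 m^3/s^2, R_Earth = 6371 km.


T = 42779.3 s
r = (mu*T^2/(4*pi^2))^(1/3) = (3.986e14 * 42779.3^2 / (4*pi^2))^(1/3)
r = 2.643717e+07 m = 26437.1703 km
alt = r - R_E = 26437.1703 - 6371 = 20066.1703 km

20066.1703 km


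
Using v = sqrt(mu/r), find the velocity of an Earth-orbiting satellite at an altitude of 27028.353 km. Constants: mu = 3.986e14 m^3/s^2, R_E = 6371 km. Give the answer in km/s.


r = R_E + alt = 6371.0 + 27028.353 = 33399.3530 km = 3.3399353e+07 m
v = sqrt(mu/r) = sqrt(3.986e14 / 3.3399353e+07) = 3454.6147 m/s = 3.4546 km/s

3.4546 km/s


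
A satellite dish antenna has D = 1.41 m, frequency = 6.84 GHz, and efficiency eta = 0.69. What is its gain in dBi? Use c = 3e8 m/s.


lambda = c/f = 3e8 / 6.84e+09 = 0.04385965 m
G = eta*(pi*D/lambda)^2 = 0.69*(pi*1.41/0.04385965)^2
G = 7038.1214 (linear)
G = 10*log10(7038.1214) = 38.4746 dBi

38.4746 dBi


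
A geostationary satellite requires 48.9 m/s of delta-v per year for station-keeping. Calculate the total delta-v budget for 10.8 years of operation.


dV = rate * years = 48.9 * 10.8
dV = 528.1200 m/s

528.1200 m/s


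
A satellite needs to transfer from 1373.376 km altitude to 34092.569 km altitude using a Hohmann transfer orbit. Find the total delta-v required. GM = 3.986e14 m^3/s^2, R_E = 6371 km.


r1 = 7744.3760 km = 7.744376e+06 m
r2 = 40463.5690 km = 4.0463569e+07 m
dv1 = sqrt(mu/r1)*(sqrt(2*r2/(r1+r2)) - 1) = 2121.0635 m/s
dv2 = sqrt(mu/r2)*(1 - sqrt(2*r1/(r1+r2))) = 1359.5653 m/s
total dv = |dv1| + |dv2| = 2121.0635 + 1359.5653 = 3480.6288 m/s = 3.4806 km/s

3.4806 km/s


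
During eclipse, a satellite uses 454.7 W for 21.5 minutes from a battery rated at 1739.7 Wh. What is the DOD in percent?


E_used = P * t / 60 = 454.7 * 21.5 / 60 = 162.9342 Wh
DOD = E_used / E_total * 100 = 162.9342 / 1739.7 * 100
DOD = 9.3656 %

9.3656 %


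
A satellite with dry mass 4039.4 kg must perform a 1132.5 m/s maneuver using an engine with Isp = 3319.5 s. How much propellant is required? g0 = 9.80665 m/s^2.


ve = Isp * g0 = 3319.5 * 9.80665 = 32553.174675 m/s
mass ratio = exp(dv/ve) = exp(1132.5/32553.174675) = 1.03540146
m_prop = m_dry * (mr - 1) = 4039.4 * (1.03540146 - 1)
m_prop = 143.0006 kg

143.0006 kg


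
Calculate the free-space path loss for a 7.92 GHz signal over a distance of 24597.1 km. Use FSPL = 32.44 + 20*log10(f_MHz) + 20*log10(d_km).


f = 7.92 GHz = 7920.0000 MHz
d = 24597.1 km
FSPL = 32.44 + 20*log10(7920.0000) + 20*log10(24597.1)
FSPL = 32.44 + 77.9745 + 87.8177
FSPL = 198.2322 dB

198.2322 dB


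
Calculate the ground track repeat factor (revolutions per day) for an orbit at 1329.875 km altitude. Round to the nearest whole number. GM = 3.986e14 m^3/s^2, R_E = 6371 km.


r = 7.700875e+06 m
T = 2*pi*sqrt(r^3/mu) = 6725.4498 s = 112.0908 min
revs/day = 1440 / 112.0908 = 12.8467
Rounded: 13 revolutions per day

13 revolutions per day


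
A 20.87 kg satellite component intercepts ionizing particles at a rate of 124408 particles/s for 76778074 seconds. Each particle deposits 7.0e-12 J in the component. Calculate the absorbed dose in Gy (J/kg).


Total energy deposited = rate * time * E_per
  = 124408 * 76778074 * 7.0e-12 = 66.8626 J
Dose = E_total / mass = 66.8626 / 20.87
Dose = 3.2038 Gy

3.2038 Gy


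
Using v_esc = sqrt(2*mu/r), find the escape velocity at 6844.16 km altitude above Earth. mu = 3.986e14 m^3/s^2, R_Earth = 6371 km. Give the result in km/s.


r = 6371.0 + 6844.16 = 13215.1600 km = 1.321516e+07 m
v_esc = sqrt(2*mu/r) = sqrt(2*3.986e14 / 1.321516e+07)
v_esc = 7766.8950 m/s = 7.7669 km/s

7.7669 km/s


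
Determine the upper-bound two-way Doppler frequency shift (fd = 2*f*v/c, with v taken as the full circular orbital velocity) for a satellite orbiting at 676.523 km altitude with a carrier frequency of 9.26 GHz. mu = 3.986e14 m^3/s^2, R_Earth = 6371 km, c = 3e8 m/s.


r = 7.047523e+06 m
v = sqrt(mu/r) = 7520.5637 m/s (worst-case radial velocity)
f = 9.26 GHz = 9.26e+09 Hz
fd = 2*f*v/c = 2*9.26e+09*7520.5637/3.0e+08
fd = 464269.4680 Hz

464269.4680 Hz


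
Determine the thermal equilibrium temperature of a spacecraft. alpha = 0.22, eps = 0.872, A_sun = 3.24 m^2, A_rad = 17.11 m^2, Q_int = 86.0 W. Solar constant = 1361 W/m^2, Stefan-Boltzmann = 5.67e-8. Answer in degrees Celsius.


Numerator = alpha*S*A_sun + Q_int = 0.22*1361*3.24 + 86.0 = 1056.1208 W
Denominator = eps*sigma*A_rad = 0.872*5.67e-8*17.11 = 8.4595946e-07 W/K^4
T^4 = 1.2484296e+09 K^4
T = 187.9711 K = -85.1789 C

-85.1789 degrees Celsius


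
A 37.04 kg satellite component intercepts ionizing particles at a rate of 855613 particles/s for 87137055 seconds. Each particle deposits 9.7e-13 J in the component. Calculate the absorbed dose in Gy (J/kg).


Total energy deposited = rate * time * E_per
  = 855613 * 87137055 * 9.7e-13 = 72.3189 J
Dose = E_total / mass = 72.3189 / 37.04
Dose = 1.9525 Gy

1.9525 Gy


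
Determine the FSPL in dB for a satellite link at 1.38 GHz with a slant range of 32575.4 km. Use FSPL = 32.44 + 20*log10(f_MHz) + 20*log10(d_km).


f = 1.38 GHz = 1380.0000 MHz
d = 32575.4 km
FSPL = 32.44 + 20*log10(1380.0000) + 20*log10(32575.4)
FSPL = 32.44 + 62.7976 + 90.2578
FSPL = 185.4954 dB

185.4954 dB


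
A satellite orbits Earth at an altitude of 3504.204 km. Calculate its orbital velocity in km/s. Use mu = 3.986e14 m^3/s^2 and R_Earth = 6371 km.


r = R_E + alt = 6371.0 + 3504.204 = 9875.2040 km = 9.875204e+06 m
v = sqrt(mu/r) = sqrt(3.986e14 / 9.875204e+06) = 6353.2451 m/s = 6.3532 km/s

6.3532 km/s


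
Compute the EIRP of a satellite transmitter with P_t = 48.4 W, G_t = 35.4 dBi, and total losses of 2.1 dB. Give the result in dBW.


Pt = 48.4 W = 16.8485 dBW
EIRP = Pt_dBW + Gt - losses = 16.8485 + 35.4 - 2.1 = 50.1485 dBW

50.1485 dBW


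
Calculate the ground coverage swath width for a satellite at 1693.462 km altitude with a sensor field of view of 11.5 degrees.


FOV = 11.5 deg = 0.2007129 rad
swath = 2 * alt * tan(FOV/2) = 2 * 1693.462 * tan(0.1003564)
swath = 2 * 1693.462 * 0.1006947
swath = 341.0453 km

341.0453 km


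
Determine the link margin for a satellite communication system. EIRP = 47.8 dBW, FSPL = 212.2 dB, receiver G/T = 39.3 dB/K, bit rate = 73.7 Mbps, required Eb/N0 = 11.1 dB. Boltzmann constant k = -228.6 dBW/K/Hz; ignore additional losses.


C/N0 = EIRP - FSPL + G/T - k = 47.8 - 212.2 + 39.3 - (-228.6)
C/N0 = 103.5000 dB-Hz
R_b = 73.7 Mbps = 7.37e+07 bps -> 10*log10(R_b) = 78.6747 dB-Hz
Eb/N0 = C/N0 - 10*log10(R_b) = 103.5000 - 78.6747 = 24.8253 dB
Margin = Eb/N0 - Eb/N0_req = 24.8253 - 11.1 = 13.7253 dB (link closes)

13.7253 dB


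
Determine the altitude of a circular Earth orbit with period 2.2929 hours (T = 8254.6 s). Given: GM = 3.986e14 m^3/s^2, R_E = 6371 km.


T = 8254.6 s
r = (mu*T^2/(4*pi^2))^(1/3) = (3.986e14 * 8254.6^2 / (4*pi^2))^(1/3)
r = 8.8278824e+06 m = 8827.8824 km
alt = r - R_E = 8827.8824 - 6371 = 2456.8824 km

2456.8824 km


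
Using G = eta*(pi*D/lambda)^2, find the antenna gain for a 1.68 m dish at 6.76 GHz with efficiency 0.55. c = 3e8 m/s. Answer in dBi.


lambda = c/f = 3e8 / 6.76e+09 = 0.0443787 m
G = eta*(pi*D/lambda)^2 = 0.55*(pi*1.68/0.0443787)^2
G = 7779.1453 (linear)
G = 10*log10(7779.1453) = 38.9093 dBi

38.9093 dBi


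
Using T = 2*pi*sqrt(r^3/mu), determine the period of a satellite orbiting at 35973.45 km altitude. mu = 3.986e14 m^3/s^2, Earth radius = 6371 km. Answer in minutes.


r = 42344.4500 km = 4.234445e+07 m
T = 2*pi*sqrt(r^3/mu) = 2*pi*sqrt(7.592582e+22 / 3.986e14)
T = 86717.3436 s = 1445.2891 min

1445.2891 minutes


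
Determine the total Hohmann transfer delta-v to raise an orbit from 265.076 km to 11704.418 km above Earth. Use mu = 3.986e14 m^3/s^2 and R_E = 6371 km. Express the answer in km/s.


r1 = 6636.0760 km = 6.636076e+06 m
r2 = 18075.4180 km = 1.8075418e+07 m
dv1 = sqrt(mu/r1)*(sqrt(2*r2/(r1+r2)) - 1) = 1623.7491 m/s
dv2 = sqrt(mu/r2)*(1 - sqrt(2*r1/(r1+r2))) = 1254.4778 m/s
total dv = |dv1| + |dv2| = 1623.7491 + 1254.4778 = 2878.2269 m/s = 2.8782 km/s

2.8782 km/s


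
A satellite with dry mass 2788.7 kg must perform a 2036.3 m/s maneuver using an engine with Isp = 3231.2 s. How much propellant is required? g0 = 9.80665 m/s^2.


ve = Isp * g0 = 3231.2 * 9.80665 = 31687.247480 m/s
mass ratio = exp(dv/ve) = exp(2036.3/31687.247480) = 1.06637223
m_prop = m_dry * (mr - 1) = 2788.7 * (1.06637223 - 1)
m_prop = 185.0922 kg

185.0922 kg


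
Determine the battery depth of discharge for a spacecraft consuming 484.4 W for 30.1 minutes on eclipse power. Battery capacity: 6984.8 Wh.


E_used = P * t / 60 = 484.4 * 30.1 / 60 = 243.0073 Wh
DOD = E_used / E_total * 100 = 243.0073 / 6984.8 * 100
DOD = 3.4791 %

3.4791 %


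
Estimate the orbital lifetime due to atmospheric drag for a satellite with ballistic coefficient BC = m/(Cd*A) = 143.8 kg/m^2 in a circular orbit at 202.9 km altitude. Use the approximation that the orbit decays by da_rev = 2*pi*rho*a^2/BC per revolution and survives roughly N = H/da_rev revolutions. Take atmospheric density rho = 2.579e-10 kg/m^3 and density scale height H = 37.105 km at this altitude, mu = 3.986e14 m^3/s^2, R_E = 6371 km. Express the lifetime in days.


a = R_E + alt = 6573.9000 km = 6.5739e+06 m
da_rev = 2*pi*rho*a^2/BC = 2*pi*2.579e-10*(6.5739e+06)^2/143.8 = 486.988282 m per revolution
N = H/da_rev = 37105.0000 m / 486.988282 m = 76.1928 revolutions
P = 2*pi*sqrt(a^3/mu) = 5304.5172 s
lifetime = N*P = 76.1928 * 5304.5172 = 404166.0091 s = 4.6778 days

4.6778 days
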